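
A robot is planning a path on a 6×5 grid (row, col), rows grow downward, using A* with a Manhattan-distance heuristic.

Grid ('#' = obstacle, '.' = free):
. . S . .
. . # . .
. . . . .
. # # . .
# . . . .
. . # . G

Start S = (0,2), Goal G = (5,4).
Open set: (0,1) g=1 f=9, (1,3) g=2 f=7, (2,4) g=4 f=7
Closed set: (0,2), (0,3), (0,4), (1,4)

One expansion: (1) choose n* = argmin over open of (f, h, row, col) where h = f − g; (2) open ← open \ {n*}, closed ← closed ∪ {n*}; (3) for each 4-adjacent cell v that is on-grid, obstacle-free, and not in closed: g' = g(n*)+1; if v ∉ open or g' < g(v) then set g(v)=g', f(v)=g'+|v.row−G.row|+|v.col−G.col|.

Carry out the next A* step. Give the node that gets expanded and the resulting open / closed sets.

step 1: expand (2,4) (f=7, h=3) → closed; open now [(0,1) g=1 f=9, (1,3) g=2 f=7, (2,3) g=5 f=9, (3,4) g=5 f=7]

expanded=(2,4); open=[(0,1) g=1 f=9, (1,3) g=2 f=7, (2,3) g=5 f=9, (3,4) g=5 f=7]; closed=[(0,2), (0,3), (0,4), (1,4), (2,4)]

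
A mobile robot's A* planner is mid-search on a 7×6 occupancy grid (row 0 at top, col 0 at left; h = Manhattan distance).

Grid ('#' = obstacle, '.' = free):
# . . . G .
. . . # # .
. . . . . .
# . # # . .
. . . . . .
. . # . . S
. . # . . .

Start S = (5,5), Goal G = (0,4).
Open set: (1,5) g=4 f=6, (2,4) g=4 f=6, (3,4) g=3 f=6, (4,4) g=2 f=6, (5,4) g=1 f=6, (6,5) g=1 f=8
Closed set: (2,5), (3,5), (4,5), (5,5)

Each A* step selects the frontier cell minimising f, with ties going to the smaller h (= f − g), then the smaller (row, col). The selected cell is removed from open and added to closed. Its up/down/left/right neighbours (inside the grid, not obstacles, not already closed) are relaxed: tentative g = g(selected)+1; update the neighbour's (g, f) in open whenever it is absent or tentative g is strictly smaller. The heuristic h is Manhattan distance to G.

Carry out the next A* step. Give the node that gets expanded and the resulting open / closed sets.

step 1: expand (1,5) (f=6, h=2) → closed; open now [(0,5) g=5 f=6, (2,4) g=4 f=6, (3,4) g=3 f=6, (4,4) g=2 f=6, (5,4) g=1 f=6, (6,5) g=1 f=8]

expanded=(1,5); open=[(0,5) g=5 f=6, (2,4) g=4 f=6, (3,4) g=3 f=6, (4,4) g=2 f=6, (5,4) g=1 f=6, (6,5) g=1 f=8]; closed=[(1,5), (2,5), (3,5), (4,5), (5,5)]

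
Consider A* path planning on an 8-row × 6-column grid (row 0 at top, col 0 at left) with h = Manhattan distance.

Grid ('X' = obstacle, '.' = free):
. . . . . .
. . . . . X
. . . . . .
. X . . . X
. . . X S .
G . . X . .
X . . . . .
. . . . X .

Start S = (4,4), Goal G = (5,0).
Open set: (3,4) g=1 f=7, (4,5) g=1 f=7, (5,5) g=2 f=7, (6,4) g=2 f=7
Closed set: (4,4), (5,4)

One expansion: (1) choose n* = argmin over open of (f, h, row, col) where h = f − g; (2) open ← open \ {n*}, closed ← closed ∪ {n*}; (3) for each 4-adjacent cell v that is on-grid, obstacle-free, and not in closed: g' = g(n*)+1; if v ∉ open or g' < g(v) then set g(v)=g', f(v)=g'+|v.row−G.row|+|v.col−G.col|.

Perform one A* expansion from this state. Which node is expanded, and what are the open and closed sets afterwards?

step 1: expand (5,5) (f=7, h=5) → closed; open now [(3,4) g=1 f=7, (4,5) g=1 f=7, (6,4) g=2 f=7, (6,5) g=3 f=9]

expanded=(5,5); open=[(3,4) g=1 f=7, (4,5) g=1 f=7, (6,4) g=2 f=7, (6,5) g=3 f=9]; closed=[(4,4), (5,4), (5,5)]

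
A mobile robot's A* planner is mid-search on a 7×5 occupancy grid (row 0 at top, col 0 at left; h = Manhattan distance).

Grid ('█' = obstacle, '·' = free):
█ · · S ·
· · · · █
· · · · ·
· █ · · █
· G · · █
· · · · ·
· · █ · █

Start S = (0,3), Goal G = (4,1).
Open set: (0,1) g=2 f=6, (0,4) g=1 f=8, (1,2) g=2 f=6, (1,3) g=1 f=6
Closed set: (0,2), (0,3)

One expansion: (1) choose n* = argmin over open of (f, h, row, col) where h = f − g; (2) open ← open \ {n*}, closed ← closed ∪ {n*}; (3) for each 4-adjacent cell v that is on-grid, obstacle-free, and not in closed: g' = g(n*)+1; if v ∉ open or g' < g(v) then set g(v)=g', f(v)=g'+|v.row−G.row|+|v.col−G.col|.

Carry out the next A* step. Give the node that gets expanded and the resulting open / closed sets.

expanded=(0,1); open=[(0,4) g=1 f=8, (1,1) g=3 f=6, (1,2) g=2 f=6, (1,3) g=1 f=6]; closed=[(0,1), (0,2), (0,3)]

step 1: expand (0,1) (f=6, h=4) → closed; open now [(0,4) g=1 f=8, (1,1) g=3 f=6, (1,2) g=2 f=6, (1,3) g=1 f=6]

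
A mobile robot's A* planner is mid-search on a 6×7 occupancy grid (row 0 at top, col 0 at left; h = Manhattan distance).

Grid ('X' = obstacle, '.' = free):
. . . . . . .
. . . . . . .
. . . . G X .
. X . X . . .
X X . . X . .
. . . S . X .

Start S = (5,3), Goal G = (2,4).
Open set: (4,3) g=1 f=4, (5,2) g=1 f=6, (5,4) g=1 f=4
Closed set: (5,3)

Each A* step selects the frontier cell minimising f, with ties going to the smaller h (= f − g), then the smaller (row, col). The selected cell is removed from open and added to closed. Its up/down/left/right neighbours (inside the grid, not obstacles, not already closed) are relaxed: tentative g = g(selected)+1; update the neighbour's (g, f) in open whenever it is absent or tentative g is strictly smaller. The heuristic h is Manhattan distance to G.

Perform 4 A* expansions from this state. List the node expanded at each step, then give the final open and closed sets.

step 1: expand (4,3) (f=4, h=3) → closed; open now [(4,2) g=2 f=6, (5,2) g=1 f=6, (5,4) g=1 f=4]
step 2: expand (5,4) (f=4, h=3) → closed; open now [(4,2) g=2 f=6, (5,2) g=1 f=6]
step 3: expand (4,2) (f=6, h=4) → closed; open now [(3,2) g=3 f=6, (5,2) g=1 f=6]
step 4: expand (3,2) (f=6, h=3) → closed; open now [(2,2) g=4 f=6, (5,2) g=1 f=6]

order=[(4,3) → (5,4) → (4,2) → (3,2)]; open=[(2,2) g=4 f=6, (5,2) g=1 f=6]; closed=[(3,2), (4,2), (4,3), (5,3), (5,4)]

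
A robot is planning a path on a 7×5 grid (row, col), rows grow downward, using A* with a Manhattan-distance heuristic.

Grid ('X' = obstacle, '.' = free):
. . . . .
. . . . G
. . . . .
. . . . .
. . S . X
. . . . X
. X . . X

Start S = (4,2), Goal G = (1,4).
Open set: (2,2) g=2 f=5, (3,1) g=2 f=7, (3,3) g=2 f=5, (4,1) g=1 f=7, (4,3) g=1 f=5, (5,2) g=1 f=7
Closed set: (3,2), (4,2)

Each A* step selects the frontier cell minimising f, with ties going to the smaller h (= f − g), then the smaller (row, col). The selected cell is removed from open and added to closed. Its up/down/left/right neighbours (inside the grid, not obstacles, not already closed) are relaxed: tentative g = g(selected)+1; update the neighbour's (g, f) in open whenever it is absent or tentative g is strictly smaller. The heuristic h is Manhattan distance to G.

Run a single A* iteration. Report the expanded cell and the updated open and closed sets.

step 1: expand (2,2) (f=5, h=3) → closed; open now [(1,2) g=3 f=5, (2,1) g=3 f=7, (2,3) g=3 f=5, (3,1) g=2 f=7, (3,3) g=2 f=5, (4,1) g=1 f=7, (4,3) g=1 f=5, (5,2) g=1 f=7]

expanded=(2,2); open=[(1,2) g=3 f=5, (2,1) g=3 f=7, (2,3) g=3 f=5, (3,1) g=2 f=7, (3,3) g=2 f=5, (4,1) g=1 f=7, (4,3) g=1 f=5, (5,2) g=1 f=7]; closed=[(2,2), (3,2), (4,2)]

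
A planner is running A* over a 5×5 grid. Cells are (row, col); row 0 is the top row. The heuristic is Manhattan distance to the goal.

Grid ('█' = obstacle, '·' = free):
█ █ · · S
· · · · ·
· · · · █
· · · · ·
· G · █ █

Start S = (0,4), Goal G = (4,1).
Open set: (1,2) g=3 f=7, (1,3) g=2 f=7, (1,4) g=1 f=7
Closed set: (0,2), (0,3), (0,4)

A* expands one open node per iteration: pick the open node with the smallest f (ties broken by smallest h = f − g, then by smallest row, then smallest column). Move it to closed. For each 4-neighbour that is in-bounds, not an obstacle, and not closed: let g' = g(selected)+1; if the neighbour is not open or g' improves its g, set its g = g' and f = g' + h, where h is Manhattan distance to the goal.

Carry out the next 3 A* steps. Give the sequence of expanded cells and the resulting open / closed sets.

step 1: expand (1,2) (f=7, h=4) → closed; open now [(1,1) g=4 f=7, (1,3) g=2 f=7, (1,4) g=1 f=7, (2,2) g=4 f=7]
step 2: expand (1,1) (f=7, h=3) → closed; open now [(1,0) g=5 f=9, (1,3) g=2 f=7, (1,4) g=1 f=7, (2,1) g=5 f=7, (2,2) g=4 f=7]
step 3: expand (2,1) (f=7, h=2) → closed; open now [(1,0) g=5 f=9, (1,3) g=2 f=7, (1,4) g=1 f=7, (2,0) g=6 f=9, (2,2) g=4 f=7, (3,1) g=6 f=7]

order=[(1,2) → (1,1) → (2,1)]; open=[(1,0) g=5 f=9, (1,3) g=2 f=7, (1,4) g=1 f=7, (2,0) g=6 f=9, (2,2) g=4 f=7, (3,1) g=6 f=7]; closed=[(0,2), (0,3), (0,4), (1,1), (1,2), (2,1)]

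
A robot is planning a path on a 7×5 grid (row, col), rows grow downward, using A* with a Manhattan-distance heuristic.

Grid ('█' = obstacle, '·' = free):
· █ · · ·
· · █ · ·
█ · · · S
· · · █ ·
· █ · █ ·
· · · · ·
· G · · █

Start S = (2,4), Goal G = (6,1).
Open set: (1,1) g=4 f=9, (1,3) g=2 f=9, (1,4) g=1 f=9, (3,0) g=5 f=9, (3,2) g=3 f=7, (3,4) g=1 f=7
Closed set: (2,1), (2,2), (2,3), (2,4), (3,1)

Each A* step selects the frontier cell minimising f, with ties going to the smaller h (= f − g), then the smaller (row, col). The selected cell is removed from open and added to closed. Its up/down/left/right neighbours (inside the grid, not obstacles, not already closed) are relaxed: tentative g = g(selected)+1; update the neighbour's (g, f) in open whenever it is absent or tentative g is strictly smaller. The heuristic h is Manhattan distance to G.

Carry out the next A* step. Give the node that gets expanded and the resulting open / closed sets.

step 1: expand (3,2) (f=7, h=4) → closed; open now [(1,1) g=4 f=9, (1,3) g=2 f=9, (1,4) g=1 f=9, (3,0) g=5 f=9, (3,4) g=1 f=7, (4,2) g=4 f=7]

expanded=(3,2); open=[(1,1) g=4 f=9, (1,3) g=2 f=9, (1,4) g=1 f=9, (3,0) g=5 f=9, (3,4) g=1 f=7, (4,2) g=4 f=7]; closed=[(2,1), (2,2), (2,3), (2,4), (3,1), (3,2)]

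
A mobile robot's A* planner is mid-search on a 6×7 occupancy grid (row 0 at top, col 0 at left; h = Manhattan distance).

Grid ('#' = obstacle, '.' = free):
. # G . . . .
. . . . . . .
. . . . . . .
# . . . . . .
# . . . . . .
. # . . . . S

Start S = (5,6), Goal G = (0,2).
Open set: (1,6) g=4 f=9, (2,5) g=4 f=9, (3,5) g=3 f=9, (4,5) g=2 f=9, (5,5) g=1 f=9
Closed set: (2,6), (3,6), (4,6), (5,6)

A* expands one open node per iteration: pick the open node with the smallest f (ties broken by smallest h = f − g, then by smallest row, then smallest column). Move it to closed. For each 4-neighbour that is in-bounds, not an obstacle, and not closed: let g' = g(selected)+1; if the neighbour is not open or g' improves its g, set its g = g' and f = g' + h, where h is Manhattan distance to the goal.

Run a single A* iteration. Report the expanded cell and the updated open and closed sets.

step 1: expand (1,6) (f=9, h=5) → closed; open now [(0,6) g=5 f=9, (1,5) g=5 f=9, (2,5) g=4 f=9, (3,5) g=3 f=9, (4,5) g=2 f=9, (5,5) g=1 f=9]

expanded=(1,6); open=[(0,6) g=5 f=9, (1,5) g=5 f=9, (2,5) g=4 f=9, (3,5) g=3 f=9, (4,5) g=2 f=9, (5,5) g=1 f=9]; closed=[(1,6), (2,6), (3,6), (4,6), (5,6)]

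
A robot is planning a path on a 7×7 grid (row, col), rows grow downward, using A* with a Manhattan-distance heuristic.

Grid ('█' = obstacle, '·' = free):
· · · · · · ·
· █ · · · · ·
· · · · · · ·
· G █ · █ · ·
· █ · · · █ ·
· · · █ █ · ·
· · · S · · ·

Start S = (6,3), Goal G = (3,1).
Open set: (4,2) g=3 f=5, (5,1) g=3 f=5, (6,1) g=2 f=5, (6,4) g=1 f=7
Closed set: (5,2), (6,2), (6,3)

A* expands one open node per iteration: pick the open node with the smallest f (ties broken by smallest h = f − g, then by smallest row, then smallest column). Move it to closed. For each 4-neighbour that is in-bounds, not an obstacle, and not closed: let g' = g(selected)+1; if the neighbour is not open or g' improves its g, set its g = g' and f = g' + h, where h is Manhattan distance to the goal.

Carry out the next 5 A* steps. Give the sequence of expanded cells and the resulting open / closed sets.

order=[(4,2) → (5,1) → (6,1) → (4,3) → (3,3)]; open=[(2,3) g=6 f=9, (4,4) g=5 f=9, (5,0) g=4 f=7, (6,0) g=3 f=7, (6,4) g=1 f=7]; closed=[(3,3), (4,2), (4,3), (5,1), (5,2), (6,1), (6,2), (6,3)]

step 1: expand (4,2) (f=5, h=2) → closed; open now [(4,3) g=4 f=7, (5,1) g=3 f=5, (6,1) g=2 f=5, (6,4) g=1 f=7]
step 2: expand (5,1) (f=5, h=2) → closed; open now [(4,3) g=4 f=7, (5,0) g=4 f=7, (6,1) g=2 f=5, (6,4) g=1 f=7]
step 3: expand (6,1) (f=5, h=3) → closed; open now [(4,3) g=4 f=7, (5,0) g=4 f=7, (6,0) g=3 f=7, (6,4) g=1 f=7]
step 4: expand (4,3) (f=7, h=3) → closed; open now [(3,3) g=5 f=7, (4,4) g=5 f=9, (5,0) g=4 f=7, (6,0) g=3 f=7, (6,4) g=1 f=7]
step 5: expand (3,3) (f=7, h=2) → closed; open now [(2,3) g=6 f=9, (4,4) g=5 f=9, (5,0) g=4 f=7, (6,0) g=3 f=7, (6,4) g=1 f=7]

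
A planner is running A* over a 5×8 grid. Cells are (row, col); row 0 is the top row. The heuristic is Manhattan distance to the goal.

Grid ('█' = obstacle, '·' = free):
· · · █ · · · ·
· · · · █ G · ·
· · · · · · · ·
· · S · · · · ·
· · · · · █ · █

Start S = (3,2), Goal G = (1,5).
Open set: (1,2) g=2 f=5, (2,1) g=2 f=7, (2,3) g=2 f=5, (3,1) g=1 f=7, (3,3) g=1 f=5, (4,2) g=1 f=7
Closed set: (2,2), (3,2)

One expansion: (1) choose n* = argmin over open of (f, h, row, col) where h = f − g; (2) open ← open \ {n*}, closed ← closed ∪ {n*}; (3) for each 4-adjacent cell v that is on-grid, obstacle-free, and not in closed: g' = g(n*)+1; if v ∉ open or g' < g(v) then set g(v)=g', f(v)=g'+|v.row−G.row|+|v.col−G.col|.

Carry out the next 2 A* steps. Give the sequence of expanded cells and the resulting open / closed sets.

order=[(1,2) → (1,3)]; open=[(0,2) g=3 f=7, (1,1) g=3 f=7, (2,1) g=2 f=7, (2,3) g=2 f=5, (3,1) g=1 f=7, (3,3) g=1 f=5, (4,2) g=1 f=7]; closed=[(1,2), (1,3), (2,2), (3,2)]

step 1: expand (1,2) (f=5, h=3) → closed; open now [(0,2) g=3 f=7, (1,1) g=3 f=7, (1,3) g=3 f=5, (2,1) g=2 f=7, (2,3) g=2 f=5, (3,1) g=1 f=7, (3,3) g=1 f=5, (4,2) g=1 f=7]
step 2: expand (1,3) (f=5, h=2) → closed; open now [(0,2) g=3 f=7, (1,1) g=3 f=7, (2,1) g=2 f=7, (2,3) g=2 f=5, (3,1) g=1 f=7, (3,3) g=1 f=5, (4,2) g=1 f=7]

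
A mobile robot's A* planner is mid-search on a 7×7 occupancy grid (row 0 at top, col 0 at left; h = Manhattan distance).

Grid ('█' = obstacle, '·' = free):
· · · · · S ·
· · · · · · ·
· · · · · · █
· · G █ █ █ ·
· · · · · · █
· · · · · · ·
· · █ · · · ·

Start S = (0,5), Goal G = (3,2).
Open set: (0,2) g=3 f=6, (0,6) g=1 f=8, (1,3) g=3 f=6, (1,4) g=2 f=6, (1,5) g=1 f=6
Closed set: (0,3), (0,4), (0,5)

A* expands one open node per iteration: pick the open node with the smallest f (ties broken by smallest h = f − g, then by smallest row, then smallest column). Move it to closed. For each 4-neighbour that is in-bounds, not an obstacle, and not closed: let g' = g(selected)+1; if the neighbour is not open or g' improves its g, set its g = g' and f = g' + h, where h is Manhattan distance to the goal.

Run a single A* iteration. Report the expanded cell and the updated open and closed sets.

step 1: expand (0,2) (f=6, h=3) → closed; open now [(0,1) g=4 f=8, (0,6) g=1 f=8, (1,2) g=4 f=6, (1,3) g=3 f=6, (1,4) g=2 f=6, (1,5) g=1 f=6]

expanded=(0,2); open=[(0,1) g=4 f=8, (0,6) g=1 f=8, (1,2) g=4 f=6, (1,3) g=3 f=6, (1,4) g=2 f=6, (1,5) g=1 f=6]; closed=[(0,2), (0,3), (0,4), (0,5)]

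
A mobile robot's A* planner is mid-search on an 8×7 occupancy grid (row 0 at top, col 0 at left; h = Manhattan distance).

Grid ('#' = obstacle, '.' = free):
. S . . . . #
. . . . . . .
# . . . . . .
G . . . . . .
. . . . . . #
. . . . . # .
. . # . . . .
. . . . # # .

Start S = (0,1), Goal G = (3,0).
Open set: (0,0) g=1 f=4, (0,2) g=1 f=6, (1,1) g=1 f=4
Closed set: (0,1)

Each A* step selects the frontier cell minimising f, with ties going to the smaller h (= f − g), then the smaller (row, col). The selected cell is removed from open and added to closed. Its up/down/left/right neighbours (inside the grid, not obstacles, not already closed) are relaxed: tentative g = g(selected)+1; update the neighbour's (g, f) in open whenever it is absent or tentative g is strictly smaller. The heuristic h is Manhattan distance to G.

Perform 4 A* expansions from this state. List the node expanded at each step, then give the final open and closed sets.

step 1: expand (0,0) (f=4, h=3) → closed; open now [(0,2) g=1 f=6, (1,0) g=2 f=4, (1,1) g=1 f=4]
step 2: expand (1,0) (f=4, h=2) → closed; open now [(0,2) g=1 f=6, (1,1) g=1 f=4]
step 3: expand (1,1) (f=4, h=3) → closed; open now [(0,2) g=1 f=6, (1,2) g=2 f=6, (2,1) g=2 f=4]
step 4: expand (2,1) (f=4, h=2) → closed; open now [(0,2) g=1 f=6, (1,2) g=2 f=6, (2,2) g=3 f=6, (3,1) g=3 f=4]

order=[(0,0) → (1,0) → (1,1) → (2,1)]; open=[(0,2) g=1 f=6, (1,2) g=2 f=6, (2,2) g=3 f=6, (3,1) g=3 f=4]; closed=[(0,0), (0,1), (1,0), (1,1), (2,1)]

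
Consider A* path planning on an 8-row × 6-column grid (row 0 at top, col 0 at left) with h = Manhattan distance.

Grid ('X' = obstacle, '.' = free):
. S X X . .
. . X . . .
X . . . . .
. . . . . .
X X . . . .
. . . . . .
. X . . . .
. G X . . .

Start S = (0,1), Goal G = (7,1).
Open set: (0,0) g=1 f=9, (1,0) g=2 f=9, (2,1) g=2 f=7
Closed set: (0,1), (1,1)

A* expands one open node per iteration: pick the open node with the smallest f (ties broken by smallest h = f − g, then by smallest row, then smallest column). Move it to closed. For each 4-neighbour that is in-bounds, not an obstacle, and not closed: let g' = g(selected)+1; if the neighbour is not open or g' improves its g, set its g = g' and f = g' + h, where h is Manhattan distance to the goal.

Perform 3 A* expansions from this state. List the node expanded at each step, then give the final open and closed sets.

step 1: expand (2,1) (f=7, h=5) → closed; open now [(0,0) g=1 f=9, (1,0) g=2 f=9, (2,2) g=3 f=9, (3,1) g=3 f=7]
step 2: expand (3,1) (f=7, h=4) → closed; open now [(0,0) g=1 f=9, (1,0) g=2 f=9, (2,2) g=3 f=9, (3,0) g=4 f=9, (3,2) g=4 f=9]
step 3: expand (3,0) (f=9, h=5) → closed; open now [(0,0) g=1 f=9, (1,0) g=2 f=9, (2,2) g=3 f=9, (3,2) g=4 f=9]

order=[(2,1) → (3,1) → (3,0)]; open=[(0,0) g=1 f=9, (1,0) g=2 f=9, (2,2) g=3 f=9, (3,2) g=4 f=9]; closed=[(0,1), (1,1), (2,1), (3,0), (3,1)]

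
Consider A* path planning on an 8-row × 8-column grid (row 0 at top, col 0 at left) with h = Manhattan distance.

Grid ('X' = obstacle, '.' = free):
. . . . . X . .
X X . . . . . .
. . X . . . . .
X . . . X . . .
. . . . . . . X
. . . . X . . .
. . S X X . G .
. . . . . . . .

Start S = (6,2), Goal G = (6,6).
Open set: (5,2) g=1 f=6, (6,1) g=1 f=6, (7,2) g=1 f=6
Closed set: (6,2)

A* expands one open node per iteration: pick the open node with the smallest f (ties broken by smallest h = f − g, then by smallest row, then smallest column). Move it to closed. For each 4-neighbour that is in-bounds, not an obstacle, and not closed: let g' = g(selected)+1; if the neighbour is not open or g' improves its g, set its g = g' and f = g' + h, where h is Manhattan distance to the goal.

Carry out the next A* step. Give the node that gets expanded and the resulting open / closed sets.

step 1: expand (5,2) (f=6, h=5) → closed; open now [(4,2) g=2 f=8, (5,1) g=2 f=8, (5,3) g=2 f=6, (6,1) g=1 f=6, (7,2) g=1 f=6]

expanded=(5,2); open=[(4,2) g=2 f=8, (5,1) g=2 f=8, (5,3) g=2 f=6, (6,1) g=1 f=6, (7,2) g=1 f=6]; closed=[(5,2), (6,2)]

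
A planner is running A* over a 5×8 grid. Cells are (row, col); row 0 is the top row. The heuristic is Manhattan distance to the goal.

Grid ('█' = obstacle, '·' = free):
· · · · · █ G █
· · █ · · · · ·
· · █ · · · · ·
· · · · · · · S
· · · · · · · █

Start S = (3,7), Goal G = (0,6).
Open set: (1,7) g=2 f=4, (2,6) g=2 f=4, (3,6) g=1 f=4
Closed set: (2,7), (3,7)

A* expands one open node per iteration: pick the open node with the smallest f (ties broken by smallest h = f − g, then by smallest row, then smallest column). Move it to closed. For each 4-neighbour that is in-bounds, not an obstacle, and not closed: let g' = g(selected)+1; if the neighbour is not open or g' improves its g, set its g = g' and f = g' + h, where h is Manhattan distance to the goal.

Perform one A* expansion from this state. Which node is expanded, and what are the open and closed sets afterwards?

expanded=(1,7); open=[(1,6) g=3 f=4, (2,6) g=2 f=4, (3,6) g=1 f=4]; closed=[(1,7), (2,7), (3,7)]

step 1: expand (1,7) (f=4, h=2) → closed; open now [(1,6) g=3 f=4, (2,6) g=2 f=4, (3,6) g=1 f=4]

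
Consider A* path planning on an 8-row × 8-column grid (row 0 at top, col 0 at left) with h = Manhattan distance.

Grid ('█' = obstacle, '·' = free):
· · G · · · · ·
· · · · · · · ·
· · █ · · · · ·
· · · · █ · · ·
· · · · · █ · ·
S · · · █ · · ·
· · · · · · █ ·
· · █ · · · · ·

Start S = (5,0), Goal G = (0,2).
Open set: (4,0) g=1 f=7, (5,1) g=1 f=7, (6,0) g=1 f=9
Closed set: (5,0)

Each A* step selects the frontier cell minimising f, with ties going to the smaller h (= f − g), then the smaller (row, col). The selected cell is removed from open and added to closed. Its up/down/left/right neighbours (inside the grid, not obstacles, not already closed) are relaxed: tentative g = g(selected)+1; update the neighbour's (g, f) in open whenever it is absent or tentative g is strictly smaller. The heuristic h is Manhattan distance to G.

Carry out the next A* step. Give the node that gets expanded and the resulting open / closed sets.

step 1: expand (4,0) (f=7, h=6) → closed; open now [(3,0) g=2 f=7, (4,1) g=2 f=7, (5,1) g=1 f=7, (6,0) g=1 f=9]

expanded=(4,0); open=[(3,0) g=2 f=7, (4,1) g=2 f=7, (5,1) g=1 f=7, (6,0) g=1 f=9]; closed=[(4,0), (5,0)]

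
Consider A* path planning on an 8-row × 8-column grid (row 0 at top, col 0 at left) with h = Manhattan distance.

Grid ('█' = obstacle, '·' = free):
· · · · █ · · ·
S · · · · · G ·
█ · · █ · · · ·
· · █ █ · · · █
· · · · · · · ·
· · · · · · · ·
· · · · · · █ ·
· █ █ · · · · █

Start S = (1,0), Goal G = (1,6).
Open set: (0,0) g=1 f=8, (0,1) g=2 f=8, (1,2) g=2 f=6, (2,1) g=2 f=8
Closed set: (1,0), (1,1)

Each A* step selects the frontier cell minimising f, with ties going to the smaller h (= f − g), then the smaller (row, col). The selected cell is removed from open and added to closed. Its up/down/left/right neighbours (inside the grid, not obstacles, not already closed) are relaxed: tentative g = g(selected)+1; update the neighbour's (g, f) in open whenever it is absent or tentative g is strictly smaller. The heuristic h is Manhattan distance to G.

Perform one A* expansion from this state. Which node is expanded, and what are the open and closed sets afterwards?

step 1: expand (1,2) (f=6, h=4) → closed; open now [(0,0) g=1 f=8, (0,1) g=2 f=8, (0,2) g=3 f=8, (1,3) g=3 f=6, (2,1) g=2 f=8, (2,2) g=3 f=8]

expanded=(1,2); open=[(0,0) g=1 f=8, (0,1) g=2 f=8, (0,2) g=3 f=8, (1,3) g=3 f=6, (2,1) g=2 f=8, (2,2) g=3 f=8]; closed=[(1,0), (1,1), (1,2)]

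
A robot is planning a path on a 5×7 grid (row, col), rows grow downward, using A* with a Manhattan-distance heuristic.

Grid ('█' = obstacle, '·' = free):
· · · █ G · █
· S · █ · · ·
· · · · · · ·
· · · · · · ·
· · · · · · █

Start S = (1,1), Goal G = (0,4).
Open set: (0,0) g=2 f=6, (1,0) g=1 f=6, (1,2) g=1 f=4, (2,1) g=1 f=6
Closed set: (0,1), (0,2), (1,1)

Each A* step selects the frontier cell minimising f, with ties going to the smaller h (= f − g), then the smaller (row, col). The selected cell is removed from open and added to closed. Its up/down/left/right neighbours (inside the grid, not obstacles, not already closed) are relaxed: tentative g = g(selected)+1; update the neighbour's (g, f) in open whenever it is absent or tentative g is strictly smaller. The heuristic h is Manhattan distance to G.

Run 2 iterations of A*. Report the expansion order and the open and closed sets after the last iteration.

step 1: expand (1,2) (f=4, h=3) → closed; open now [(0,0) g=2 f=6, (1,0) g=1 f=6, (2,1) g=1 f=6, (2,2) g=2 f=6]
step 2: expand (0,0) (f=6, h=4) → closed; open now [(1,0) g=1 f=6, (2,1) g=1 f=6, (2,2) g=2 f=6]

order=[(1,2) → (0,0)]; open=[(1,0) g=1 f=6, (2,1) g=1 f=6, (2,2) g=2 f=6]; closed=[(0,0), (0,1), (0,2), (1,1), (1,2)]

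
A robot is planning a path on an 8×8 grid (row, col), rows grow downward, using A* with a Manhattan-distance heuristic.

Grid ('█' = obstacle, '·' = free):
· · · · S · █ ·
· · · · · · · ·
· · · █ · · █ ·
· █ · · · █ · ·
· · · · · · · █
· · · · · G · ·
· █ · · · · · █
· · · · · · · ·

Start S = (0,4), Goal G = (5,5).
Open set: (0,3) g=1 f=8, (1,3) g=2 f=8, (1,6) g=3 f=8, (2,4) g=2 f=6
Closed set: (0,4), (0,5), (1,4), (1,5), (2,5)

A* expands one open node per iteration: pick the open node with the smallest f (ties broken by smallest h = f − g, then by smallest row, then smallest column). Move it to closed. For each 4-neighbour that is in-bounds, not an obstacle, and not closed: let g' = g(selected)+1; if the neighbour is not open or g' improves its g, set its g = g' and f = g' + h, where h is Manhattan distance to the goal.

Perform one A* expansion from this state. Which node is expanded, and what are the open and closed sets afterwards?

expanded=(2,4); open=[(0,3) g=1 f=8, (1,3) g=2 f=8, (1,6) g=3 f=8, (3,4) g=3 f=6]; closed=[(0,4), (0,5), (1,4), (1,5), (2,4), (2,5)]

step 1: expand (2,4) (f=6, h=4) → closed; open now [(0,3) g=1 f=8, (1,3) g=2 f=8, (1,6) g=3 f=8, (3,4) g=3 f=6]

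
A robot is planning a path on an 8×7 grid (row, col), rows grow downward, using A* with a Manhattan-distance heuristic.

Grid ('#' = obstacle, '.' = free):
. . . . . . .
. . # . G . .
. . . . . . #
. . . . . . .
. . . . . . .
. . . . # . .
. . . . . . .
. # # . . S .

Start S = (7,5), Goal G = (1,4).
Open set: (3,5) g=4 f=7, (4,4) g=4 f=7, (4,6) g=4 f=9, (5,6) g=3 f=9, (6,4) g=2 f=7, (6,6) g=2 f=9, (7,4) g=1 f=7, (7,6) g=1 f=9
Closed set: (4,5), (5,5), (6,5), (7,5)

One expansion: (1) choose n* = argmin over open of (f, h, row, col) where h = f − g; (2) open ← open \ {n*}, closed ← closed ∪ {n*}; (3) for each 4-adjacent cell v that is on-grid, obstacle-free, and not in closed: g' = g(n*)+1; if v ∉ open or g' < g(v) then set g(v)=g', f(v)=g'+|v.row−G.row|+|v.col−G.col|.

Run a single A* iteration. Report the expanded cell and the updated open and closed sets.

expanded=(3,5); open=[(2,5) g=5 f=7, (3,4) g=5 f=7, (3,6) g=5 f=9, (4,4) g=4 f=7, (4,6) g=4 f=9, (5,6) g=3 f=9, (6,4) g=2 f=7, (6,6) g=2 f=9, (7,4) g=1 f=7, (7,6) g=1 f=9]; closed=[(3,5), (4,5), (5,5), (6,5), (7,5)]

step 1: expand (3,5) (f=7, h=3) → closed; open now [(2,5) g=5 f=7, (3,4) g=5 f=7, (3,6) g=5 f=9, (4,4) g=4 f=7, (4,6) g=4 f=9, (5,6) g=3 f=9, (6,4) g=2 f=7, (6,6) g=2 f=9, (7,4) g=1 f=7, (7,6) g=1 f=9]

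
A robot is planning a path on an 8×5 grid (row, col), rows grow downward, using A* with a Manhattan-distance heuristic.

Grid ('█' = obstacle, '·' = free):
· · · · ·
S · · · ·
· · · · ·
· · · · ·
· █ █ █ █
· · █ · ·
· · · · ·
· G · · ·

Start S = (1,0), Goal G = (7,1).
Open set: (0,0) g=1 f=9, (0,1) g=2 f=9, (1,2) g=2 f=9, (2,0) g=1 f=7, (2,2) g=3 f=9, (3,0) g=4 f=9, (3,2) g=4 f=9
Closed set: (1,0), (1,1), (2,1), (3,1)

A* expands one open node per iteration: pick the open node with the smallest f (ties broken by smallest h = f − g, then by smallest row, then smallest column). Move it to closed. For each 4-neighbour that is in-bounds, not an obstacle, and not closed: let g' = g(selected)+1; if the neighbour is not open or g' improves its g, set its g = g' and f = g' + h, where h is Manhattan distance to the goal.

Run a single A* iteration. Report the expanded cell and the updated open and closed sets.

expanded=(2,0); open=[(0,0) g=1 f=9, (0,1) g=2 f=9, (1,2) g=2 f=9, (2,2) g=3 f=9, (3,0) g=2 f=7, (3,2) g=4 f=9]; closed=[(1,0), (1,1), (2,0), (2,1), (3,1)]

step 1: expand (2,0) (f=7, h=6) → closed; open now [(0,0) g=1 f=9, (0,1) g=2 f=9, (1,2) g=2 f=9, (2,2) g=3 f=9, (3,0) g=2 f=7, (3,2) g=4 f=9]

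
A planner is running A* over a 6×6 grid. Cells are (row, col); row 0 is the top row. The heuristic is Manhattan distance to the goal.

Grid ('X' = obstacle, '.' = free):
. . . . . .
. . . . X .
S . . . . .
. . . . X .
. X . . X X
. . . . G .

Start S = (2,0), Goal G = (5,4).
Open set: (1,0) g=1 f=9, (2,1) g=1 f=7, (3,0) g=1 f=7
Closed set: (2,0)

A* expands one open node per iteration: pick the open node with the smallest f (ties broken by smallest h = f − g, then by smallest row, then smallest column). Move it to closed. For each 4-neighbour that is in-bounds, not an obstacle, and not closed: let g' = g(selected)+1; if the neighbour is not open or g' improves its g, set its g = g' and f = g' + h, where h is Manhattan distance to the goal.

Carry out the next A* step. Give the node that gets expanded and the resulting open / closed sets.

step 1: expand (2,1) (f=7, h=6) → closed; open now [(1,0) g=1 f=9, (1,1) g=2 f=9, (2,2) g=2 f=7, (3,0) g=1 f=7, (3,1) g=2 f=7]

expanded=(2,1); open=[(1,0) g=1 f=9, (1,1) g=2 f=9, (2,2) g=2 f=7, (3,0) g=1 f=7, (3,1) g=2 f=7]; closed=[(2,0), (2,1)]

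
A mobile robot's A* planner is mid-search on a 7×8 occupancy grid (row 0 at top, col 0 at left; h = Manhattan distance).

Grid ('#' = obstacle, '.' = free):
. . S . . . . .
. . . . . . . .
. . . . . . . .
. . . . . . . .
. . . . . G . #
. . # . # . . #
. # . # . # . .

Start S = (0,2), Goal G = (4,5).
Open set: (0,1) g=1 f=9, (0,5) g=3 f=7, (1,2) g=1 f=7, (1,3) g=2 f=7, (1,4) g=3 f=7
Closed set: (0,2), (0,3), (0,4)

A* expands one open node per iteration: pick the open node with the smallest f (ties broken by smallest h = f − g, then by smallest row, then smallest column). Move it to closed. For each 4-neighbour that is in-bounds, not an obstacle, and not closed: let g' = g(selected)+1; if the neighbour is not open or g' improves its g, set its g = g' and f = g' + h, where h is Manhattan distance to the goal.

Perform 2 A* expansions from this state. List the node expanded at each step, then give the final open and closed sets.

step 1: expand (0,5) (f=7, h=4) → closed; open now [(0,1) g=1 f=9, (0,6) g=4 f=9, (1,2) g=1 f=7, (1,3) g=2 f=7, (1,4) g=3 f=7, (1,5) g=4 f=7]
step 2: expand (1,5) (f=7, h=3) → closed; open now [(0,1) g=1 f=9, (0,6) g=4 f=9, (1,2) g=1 f=7, (1,3) g=2 f=7, (1,4) g=3 f=7, (1,6) g=5 f=9, (2,5) g=5 f=7]

order=[(0,5) → (1,5)]; open=[(0,1) g=1 f=9, (0,6) g=4 f=9, (1,2) g=1 f=7, (1,3) g=2 f=7, (1,4) g=3 f=7, (1,6) g=5 f=9, (2,5) g=5 f=7]; closed=[(0,2), (0,3), (0,4), (0,5), (1,5)]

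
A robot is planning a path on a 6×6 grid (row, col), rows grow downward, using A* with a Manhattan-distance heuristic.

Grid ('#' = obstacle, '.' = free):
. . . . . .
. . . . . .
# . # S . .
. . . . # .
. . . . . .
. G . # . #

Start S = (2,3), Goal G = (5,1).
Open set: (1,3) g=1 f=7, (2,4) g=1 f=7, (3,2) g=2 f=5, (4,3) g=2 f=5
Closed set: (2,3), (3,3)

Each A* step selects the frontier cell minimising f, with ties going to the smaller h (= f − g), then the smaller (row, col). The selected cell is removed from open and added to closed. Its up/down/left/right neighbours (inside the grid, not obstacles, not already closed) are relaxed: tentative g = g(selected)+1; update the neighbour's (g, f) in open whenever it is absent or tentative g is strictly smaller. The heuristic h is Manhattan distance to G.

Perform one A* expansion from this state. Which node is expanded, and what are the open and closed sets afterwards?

step 1: expand (3,2) (f=5, h=3) → closed; open now [(1,3) g=1 f=7, (2,4) g=1 f=7, (3,1) g=3 f=5, (4,2) g=3 f=5, (4,3) g=2 f=5]

expanded=(3,2); open=[(1,3) g=1 f=7, (2,4) g=1 f=7, (3,1) g=3 f=5, (4,2) g=3 f=5, (4,3) g=2 f=5]; closed=[(2,3), (3,2), (3,3)]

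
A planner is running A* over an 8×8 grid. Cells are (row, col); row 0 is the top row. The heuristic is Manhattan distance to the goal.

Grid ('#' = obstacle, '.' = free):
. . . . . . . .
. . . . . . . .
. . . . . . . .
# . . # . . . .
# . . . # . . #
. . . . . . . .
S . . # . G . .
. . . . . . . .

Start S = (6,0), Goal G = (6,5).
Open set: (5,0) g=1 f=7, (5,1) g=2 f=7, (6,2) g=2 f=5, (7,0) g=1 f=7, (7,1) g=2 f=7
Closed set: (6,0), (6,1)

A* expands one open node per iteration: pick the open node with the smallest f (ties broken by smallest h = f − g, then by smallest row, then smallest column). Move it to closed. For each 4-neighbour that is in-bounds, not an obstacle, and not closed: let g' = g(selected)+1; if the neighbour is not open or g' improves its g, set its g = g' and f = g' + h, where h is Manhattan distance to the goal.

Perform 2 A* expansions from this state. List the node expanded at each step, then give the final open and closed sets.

step 1: expand (6,2) (f=5, h=3) → closed; open now [(5,0) g=1 f=7, (5,1) g=2 f=7, (5,2) g=3 f=7, (7,0) g=1 f=7, (7,1) g=2 f=7, (7,2) g=3 f=7]
step 2: expand (5,2) (f=7, h=4) → closed; open now [(4,2) g=4 f=9, (5,0) g=1 f=7, (5,1) g=2 f=7, (5,3) g=4 f=7, (7,0) g=1 f=7, (7,1) g=2 f=7, (7,2) g=3 f=7]

order=[(6,2) → (5,2)]; open=[(4,2) g=4 f=9, (5,0) g=1 f=7, (5,1) g=2 f=7, (5,3) g=4 f=7, (7,0) g=1 f=7, (7,1) g=2 f=7, (7,2) g=3 f=7]; closed=[(5,2), (6,0), (6,1), (6,2)]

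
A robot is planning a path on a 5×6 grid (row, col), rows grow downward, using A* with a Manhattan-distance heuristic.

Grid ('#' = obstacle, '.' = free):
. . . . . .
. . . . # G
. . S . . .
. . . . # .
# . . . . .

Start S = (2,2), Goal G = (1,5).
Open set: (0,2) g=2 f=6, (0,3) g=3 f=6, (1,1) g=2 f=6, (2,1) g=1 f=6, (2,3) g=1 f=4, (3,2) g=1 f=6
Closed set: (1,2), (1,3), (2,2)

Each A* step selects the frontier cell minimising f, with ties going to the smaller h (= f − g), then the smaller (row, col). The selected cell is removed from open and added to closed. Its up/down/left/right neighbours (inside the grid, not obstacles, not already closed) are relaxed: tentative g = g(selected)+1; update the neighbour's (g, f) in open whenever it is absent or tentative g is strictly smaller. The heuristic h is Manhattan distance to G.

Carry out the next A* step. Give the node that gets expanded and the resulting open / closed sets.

step 1: expand (2,3) (f=4, h=3) → closed; open now [(0,2) g=2 f=6, (0,3) g=3 f=6, (1,1) g=2 f=6, (2,1) g=1 f=6, (2,4) g=2 f=4, (3,2) g=1 f=6, (3,3) g=2 f=6]

expanded=(2,3); open=[(0,2) g=2 f=6, (0,3) g=3 f=6, (1,1) g=2 f=6, (2,1) g=1 f=6, (2,4) g=2 f=4, (3,2) g=1 f=6, (3,3) g=2 f=6]; closed=[(1,2), (1,3), (2,2), (2,3)]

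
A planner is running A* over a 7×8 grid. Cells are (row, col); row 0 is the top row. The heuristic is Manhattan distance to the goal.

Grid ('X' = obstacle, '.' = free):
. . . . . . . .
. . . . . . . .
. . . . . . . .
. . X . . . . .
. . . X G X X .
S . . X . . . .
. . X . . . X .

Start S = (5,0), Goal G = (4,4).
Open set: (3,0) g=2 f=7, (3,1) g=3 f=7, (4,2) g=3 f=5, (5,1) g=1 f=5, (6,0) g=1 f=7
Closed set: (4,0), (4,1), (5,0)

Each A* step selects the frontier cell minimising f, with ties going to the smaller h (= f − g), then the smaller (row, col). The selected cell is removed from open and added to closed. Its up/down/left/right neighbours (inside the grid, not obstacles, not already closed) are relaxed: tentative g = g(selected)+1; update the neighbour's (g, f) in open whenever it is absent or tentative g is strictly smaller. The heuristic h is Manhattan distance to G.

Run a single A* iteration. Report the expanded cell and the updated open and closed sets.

step 1: expand (4,2) (f=5, h=2) → closed; open now [(3,0) g=2 f=7, (3,1) g=3 f=7, (5,1) g=1 f=5, (5,2) g=4 f=7, (6,0) g=1 f=7]

expanded=(4,2); open=[(3,0) g=2 f=7, (3,1) g=3 f=7, (5,1) g=1 f=5, (5,2) g=4 f=7, (6,0) g=1 f=7]; closed=[(4,0), (4,1), (4,2), (5,0)]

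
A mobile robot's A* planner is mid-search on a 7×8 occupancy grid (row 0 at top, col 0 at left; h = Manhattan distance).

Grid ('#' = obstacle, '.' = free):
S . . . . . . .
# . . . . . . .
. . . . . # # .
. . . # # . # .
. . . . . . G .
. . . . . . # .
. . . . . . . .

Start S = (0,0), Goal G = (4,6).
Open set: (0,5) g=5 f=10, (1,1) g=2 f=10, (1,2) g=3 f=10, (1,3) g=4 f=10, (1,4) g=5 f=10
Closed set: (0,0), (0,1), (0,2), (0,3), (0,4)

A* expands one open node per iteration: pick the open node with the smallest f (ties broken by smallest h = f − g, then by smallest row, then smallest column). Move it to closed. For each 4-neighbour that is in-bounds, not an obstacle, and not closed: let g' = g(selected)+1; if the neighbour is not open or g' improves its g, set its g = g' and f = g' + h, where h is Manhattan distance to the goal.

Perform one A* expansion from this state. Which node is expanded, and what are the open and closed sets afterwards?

step 1: expand (0,5) (f=10, h=5) → closed; open now [(0,6) g=6 f=10, (1,1) g=2 f=10, (1,2) g=3 f=10, (1,3) g=4 f=10, (1,4) g=5 f=10, (1,5) g=6 f=10]

expanded=(0,5); open=[(0,6) g=6 f=10, (1,1) g=2 f=10, (1,2) g=3 f=10, (1,3) g=4 f=10, (1,4) g=5 f=10, (1,5) g=6 f=10]; closed=[(0,0), (0,1), (0,2), (0,3), (0,4), (0,5)]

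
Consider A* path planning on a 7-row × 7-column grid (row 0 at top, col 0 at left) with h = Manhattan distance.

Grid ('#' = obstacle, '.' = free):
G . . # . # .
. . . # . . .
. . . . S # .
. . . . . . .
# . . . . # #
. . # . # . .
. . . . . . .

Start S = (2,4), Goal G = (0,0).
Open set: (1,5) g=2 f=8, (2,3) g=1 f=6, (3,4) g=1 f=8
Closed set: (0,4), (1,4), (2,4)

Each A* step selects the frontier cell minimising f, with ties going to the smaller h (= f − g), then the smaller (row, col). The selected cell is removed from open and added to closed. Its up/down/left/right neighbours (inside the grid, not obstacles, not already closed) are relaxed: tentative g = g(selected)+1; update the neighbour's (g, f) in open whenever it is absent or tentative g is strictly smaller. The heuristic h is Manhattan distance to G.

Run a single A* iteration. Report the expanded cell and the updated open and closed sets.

expanded=(2,3); open=[(1,5) g=2 f=8, (2,2) g=2 f=6, (3,3) g=2 f=8, (3,4) g=1 f=8]; closed=[(0,4), (1,4), (2,3), (2,4)]

step 1: expand (2,3) (f=6, h=5) → closed; open now [(1,5) g=2 f=8, (2,2) g=2 f=6, (3,3) g=2 f=8, (3,4) g=1 f=8]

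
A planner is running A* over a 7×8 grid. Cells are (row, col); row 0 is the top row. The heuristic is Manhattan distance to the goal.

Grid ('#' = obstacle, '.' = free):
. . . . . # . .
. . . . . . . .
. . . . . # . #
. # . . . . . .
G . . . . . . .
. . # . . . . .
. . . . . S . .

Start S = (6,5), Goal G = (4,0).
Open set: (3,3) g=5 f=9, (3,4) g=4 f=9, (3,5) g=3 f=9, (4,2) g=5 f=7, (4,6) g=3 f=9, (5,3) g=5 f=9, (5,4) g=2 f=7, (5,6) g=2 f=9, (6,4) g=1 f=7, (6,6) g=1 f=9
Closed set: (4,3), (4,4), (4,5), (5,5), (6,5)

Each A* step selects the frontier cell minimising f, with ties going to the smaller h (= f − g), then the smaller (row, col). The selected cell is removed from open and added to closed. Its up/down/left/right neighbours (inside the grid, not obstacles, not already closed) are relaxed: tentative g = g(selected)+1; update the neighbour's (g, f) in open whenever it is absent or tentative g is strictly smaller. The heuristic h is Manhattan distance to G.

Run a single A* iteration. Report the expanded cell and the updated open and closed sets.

step 1: expand (4,2) (f=7, h=2) → closed; open now [(3,2) g=6 f=9, (3,3) g=5 f=9, (3,4) g=4 f=9, (3,5) g=3 f=9, (4,1) g=6 f=7, (4,6) g=3 f=9, (5,3) g=5 f=9, (5,4) g=2 f=7, (5,6) g=2 f=9, (6,4) g=1 f=7, (6,6) g=1 f=9]

expanded=(4,2); open=[(3,2) g=6 f=9, (3,3) g=5 f=9, (3,4) g=4 f=9, (3,5) g=3 f=9, (4,1) g=6 f=7, (4,6) g=3 f=9, (5,3) g=5 f=9, (5,4) g=2 f=7, (5,6) g=2 f=9, (6,4) g=1 f=7, (6,6) g=1 f=9]; closed=[(4,2), (4,3), (4,4), (4,5), (5,5), (6,5)]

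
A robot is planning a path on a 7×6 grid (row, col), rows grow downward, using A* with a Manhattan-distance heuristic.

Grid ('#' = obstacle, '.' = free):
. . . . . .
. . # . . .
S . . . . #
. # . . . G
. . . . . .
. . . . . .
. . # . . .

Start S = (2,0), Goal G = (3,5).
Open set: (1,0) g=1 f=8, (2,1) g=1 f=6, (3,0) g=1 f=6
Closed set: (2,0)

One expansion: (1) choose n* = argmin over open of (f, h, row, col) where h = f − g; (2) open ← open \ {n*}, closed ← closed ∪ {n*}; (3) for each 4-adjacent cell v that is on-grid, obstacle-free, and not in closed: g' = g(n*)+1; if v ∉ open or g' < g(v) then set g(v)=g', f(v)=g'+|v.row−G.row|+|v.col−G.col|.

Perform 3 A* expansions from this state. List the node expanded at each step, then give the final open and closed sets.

order=[(2,1) → (2,2) → (2,3)]; open=[(1,0) g=1 f=8, (1,1) g=2 f=8, (1,3) g=4 f=8, (2,4) g=4 f=6, (3,0) g=1 f=6, (3,2) g=3 f=6, (3,3) g=4 f=6]; closed=[(2,0), (2,1), (2,2), (2,3)]

step 1: expand (2,1) (f=6, h=5) → closed; open now [(1,0) g=1 f=8, (1,1) g=2 f=8, (2,2) g=2 f=6, (3,0) g=1 f=6]
step 2: expand (2,2) (f=6, h=4) → closed; open now [(1,0) g=1 f=8, (1,1) g=2 f=8, (2,3) g=3 f=6, (3,0) g=1 f=6, (3,2) g=3 f=6]
step 3: expand (2,3) (f=6, h=3) → closed; open now [(1,0) g=1 f=8, (1,1) g=2 f=8, (1,3) g=4 f=8, (2,4) g=4 f=6, (3,0) g=1 f=6, (3,2) g=3 f=6, (3,3) g=4 f=6]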